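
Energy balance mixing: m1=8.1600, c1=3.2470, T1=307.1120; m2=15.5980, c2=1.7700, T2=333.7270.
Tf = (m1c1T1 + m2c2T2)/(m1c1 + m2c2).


num = 17350.7807
den = 54.1040
Tf = 320.6932 K

320.6932 K


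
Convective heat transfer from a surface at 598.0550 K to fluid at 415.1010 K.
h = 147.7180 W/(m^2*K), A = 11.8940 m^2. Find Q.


dT = 182.9540 K
Q = 147.7180 * 11.8940 * 182.9540 = 321442.4742 W

321442.4742 W


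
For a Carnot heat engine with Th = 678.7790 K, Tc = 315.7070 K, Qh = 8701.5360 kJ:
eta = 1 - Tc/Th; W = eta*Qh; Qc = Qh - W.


eta = 1 - 315.7070/678.7790 = 0.5349
W = 0.5349 * 8701.5360 = 4654.3633 kJ
Qc = 8701.5360 - 4654.3633 = 4047.1727 kJ

eta = 53.4890%, W = 4654.3633 kJ, Qc = 4047.1727 kJ


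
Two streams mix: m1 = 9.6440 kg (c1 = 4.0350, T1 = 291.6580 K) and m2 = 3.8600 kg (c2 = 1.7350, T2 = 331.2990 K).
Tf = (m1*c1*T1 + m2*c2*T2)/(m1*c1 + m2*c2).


num = 13568.1878
den = 45.6106
Tf = 297.4786 K

297.4786 K


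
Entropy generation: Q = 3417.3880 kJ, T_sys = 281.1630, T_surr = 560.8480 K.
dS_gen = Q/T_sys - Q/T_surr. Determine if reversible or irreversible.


dS_sys = 3417.3880/281.1630 = 12.1545 kJ/K
dS_surr = -3417.3880/560.8480 = -6.0933 kJ/K
dS_gen = 12.1545 - 6.0933 = 6.0612 kJ/K (irreversible)

dS_gen = 6.0612 kJ/K, irreversible


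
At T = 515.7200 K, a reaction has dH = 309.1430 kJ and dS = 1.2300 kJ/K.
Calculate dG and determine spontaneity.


T*dS = 515.7200 * 1.2300 = 634.3356 kJ
dG = 309.1430 - 634.3356 = -325.1926 kJ (spontaneous)

dG = -325.1926 kJ, spontaneous


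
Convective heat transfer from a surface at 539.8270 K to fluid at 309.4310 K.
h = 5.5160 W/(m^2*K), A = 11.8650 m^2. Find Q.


dT = 230.3960 K
Q = 5.5160 * 11.8650 * 230.3960 = 15078.8053 W

15078.8053 W


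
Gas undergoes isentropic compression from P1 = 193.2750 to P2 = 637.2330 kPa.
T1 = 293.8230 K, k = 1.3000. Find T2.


(k-1)/k = 0.2308
(P2/P1)^exp = 1.3169
T2 = 293.8230 * 1.3169 = 386.9479 K

386.9479 K


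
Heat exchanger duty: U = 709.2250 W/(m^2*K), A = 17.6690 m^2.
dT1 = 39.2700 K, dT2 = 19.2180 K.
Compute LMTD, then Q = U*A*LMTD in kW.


LMTD = 28.0599 K
Q = 709.2250 * 17.6690 * 28.0599 = 351627.2052 W = 351.6272 kW

351.6272 kW


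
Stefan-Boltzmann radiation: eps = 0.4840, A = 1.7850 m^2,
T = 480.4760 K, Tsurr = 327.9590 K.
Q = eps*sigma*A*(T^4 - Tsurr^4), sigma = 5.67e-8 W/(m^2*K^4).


T^4 = 5.3295e+10
Tsurr^4 = 1.1569e+10
Q = 0.4840 * 5.67e-8 * 1.7850 * 4.1727e+10 = 2043.9897 W

2043.9897 W


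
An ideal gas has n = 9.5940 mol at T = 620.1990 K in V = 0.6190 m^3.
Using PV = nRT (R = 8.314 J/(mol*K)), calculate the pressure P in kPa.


P = nRT/V = 9.5940 * 8.314 * 620.1990 / 0.6190
= 49469.8731 / 0.6190 = 79919.0195 Pa = 79.9190 kPa

79.9190 kPa


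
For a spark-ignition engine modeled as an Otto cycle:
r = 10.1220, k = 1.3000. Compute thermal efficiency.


r^(k-1) = 2.0025
eta = 1 - 1/2.0025 = 0.5006 = 50.0633%

50.0633%


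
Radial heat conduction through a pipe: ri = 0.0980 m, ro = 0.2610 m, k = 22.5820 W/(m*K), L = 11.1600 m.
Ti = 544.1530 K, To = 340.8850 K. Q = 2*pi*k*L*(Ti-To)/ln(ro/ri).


dT = 203.2680 K
ln(ro/ri) = 0.9796
Q = 2*pi*22.5820*11.1600*203.2680 / 0.9796 = 328584.8780 W

328584.8780 W


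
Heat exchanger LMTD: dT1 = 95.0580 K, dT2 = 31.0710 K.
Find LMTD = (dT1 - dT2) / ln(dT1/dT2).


dT1/dT2 = 3.0594
ln(dT1/dT2) = 1.1182
LMTD = 63.9870 / 1.1182 = 57.2226 K

57.2226 K


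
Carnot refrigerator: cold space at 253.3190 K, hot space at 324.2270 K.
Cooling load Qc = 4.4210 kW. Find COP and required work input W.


COP = 253.3190 / 70.9080 = 3.5725
W = 4.4210 / 3.5725 = 1.2375 kW

COP = 3.5725, W = 1.2375 kW


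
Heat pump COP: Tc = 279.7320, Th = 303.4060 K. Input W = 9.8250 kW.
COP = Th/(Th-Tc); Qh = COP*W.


COP = 303.4060 / 23.6740 = 12.8160
Qh = 12.8160 * 9.8250 = 125.9172 kW

COP = 12.8160, Qh = 125.9172 kW


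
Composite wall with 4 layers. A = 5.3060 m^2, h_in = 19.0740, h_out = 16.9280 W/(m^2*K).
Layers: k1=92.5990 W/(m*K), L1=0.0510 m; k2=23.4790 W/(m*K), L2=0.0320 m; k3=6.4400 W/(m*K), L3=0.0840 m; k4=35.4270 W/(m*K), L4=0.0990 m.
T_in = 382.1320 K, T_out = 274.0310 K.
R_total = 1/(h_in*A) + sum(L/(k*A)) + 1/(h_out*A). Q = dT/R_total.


R_conv_in = 1/(19.0740*5.3060) = 0.0099
R_1 = 0.0510/(92.5990*5.3060) = 0.0001
R_2 = 0.0320/(23.4790*5.3060) = 0.0003
R_3 = 0.0840/(6.4400*5.3060) = 0.0025
R_4 = 0.0990/(35.4270*5.3060) = 0.0005
R_conv_out = 1/(16.9280*5.3060) = 0.0111
R_total = 0.0244 K/W
Q = 108.1010 / 0.0244 = 4437.6921 W

R_total = 0.0244 K/W, Q = 4437.6921 W


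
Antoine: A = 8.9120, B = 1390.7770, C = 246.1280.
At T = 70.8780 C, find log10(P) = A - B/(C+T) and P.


C+T = 317.0060
B/(C+T) = 4.3872
log10(P) = 8.9120 - 4.3872 = 4.5248
P = 10^4.5248 = 33479.1090 mmHg

33479.1090 mmHg


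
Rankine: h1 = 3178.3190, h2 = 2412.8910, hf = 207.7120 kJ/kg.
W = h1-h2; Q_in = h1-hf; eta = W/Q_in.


W = 765.4280 kJ/kg
Q_in = 2970.6070 kJ/kg
eta = 0.2577 = 25.7667%

eta = 25.7667%


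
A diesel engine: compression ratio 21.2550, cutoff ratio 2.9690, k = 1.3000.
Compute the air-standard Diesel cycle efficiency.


r^(k-1) = 2.5017
rc^k = 4.1152
eta = 0.5135 = 51.3524%

51.3524%


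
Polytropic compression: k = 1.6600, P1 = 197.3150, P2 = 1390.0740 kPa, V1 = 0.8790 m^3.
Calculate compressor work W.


(k-1)/k = 0.3976
(P2/P1)^exp = 2.1732
W = 2.5152 * 197.3150 * 0.8790 * (2.1732 - 1) = 511.8004 kJ

511.8004 kJ


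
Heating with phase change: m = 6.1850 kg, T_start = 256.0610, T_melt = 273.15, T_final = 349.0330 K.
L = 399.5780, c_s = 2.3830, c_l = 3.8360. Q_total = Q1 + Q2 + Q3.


Q1 (sensible, solid) = 6.1850 * 2.3830 * 17.0890 = 251.8723 kJ
Q2 (latent) = 6.1850 * 399.5780 = 2471.3899 kJ
Q3 (sensible, liquid) = 6.1850 * 3.8360 * 75.8830 = 1800.3743 kJ
Q_total = 4523.6365 kJ

4523.6365 kJ


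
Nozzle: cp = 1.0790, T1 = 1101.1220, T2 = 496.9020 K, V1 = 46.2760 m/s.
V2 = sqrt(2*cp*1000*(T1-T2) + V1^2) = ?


dT = 604.2200 K
2*cp*1000*dT = 1303906.7600
V1^2 = 2141.4682
V2 = sqrt(1306048.2282) = 1142.8247 m/s

1142.8247 m/s


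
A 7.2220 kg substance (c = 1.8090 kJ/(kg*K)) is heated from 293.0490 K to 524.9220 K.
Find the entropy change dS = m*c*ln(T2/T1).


T2/T1 = 1.7912
ln(T2/T1) = 0.5829
dS = 7.2220 * 1.8090 * 0.5829 = 7.6155 kJ/K

7.6155 kJ/K


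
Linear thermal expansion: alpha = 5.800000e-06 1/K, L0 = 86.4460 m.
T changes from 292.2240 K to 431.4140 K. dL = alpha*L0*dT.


dT = 139.1900 K
dL = 5.800000e-06 * 86.4460 * 139.1900 = 0.069788 m
L_final = 86.515788 m

dL = 0.069788 m


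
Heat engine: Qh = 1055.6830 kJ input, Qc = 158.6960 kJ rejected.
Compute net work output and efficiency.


W = 1055.6830 - 158.6960 = 896.9870 kJ
eta = 896.9870 / 1055.6830 = 0.8497 = 84.9675%

W = 896.9870 kJ, eta = 84.9675%


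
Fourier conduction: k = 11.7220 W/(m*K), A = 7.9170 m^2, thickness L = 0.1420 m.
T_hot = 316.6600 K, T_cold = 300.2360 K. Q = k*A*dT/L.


dT = 16.4240 K
Q = 11.7220 * 7.9170 * 16.4240 / 0.1420 = 10733.7865 W

10733.7865 W


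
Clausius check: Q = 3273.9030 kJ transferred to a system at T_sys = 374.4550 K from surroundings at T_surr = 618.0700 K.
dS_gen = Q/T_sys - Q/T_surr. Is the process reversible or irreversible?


dS_sys = 3273.9030/374.4550 = 8.7431 kJ/K
dS_surr = -3273.9030/618.0700 = -5.2970 kJ/K
dS_gen = 8.7431 - 5.2970 = 3.4461 kJ/K (irreversible)

dS_gen = 3.4461 kJ/K, irreversible


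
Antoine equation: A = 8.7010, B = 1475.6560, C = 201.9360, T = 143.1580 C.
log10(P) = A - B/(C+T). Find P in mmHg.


C+T = 345.0940
B/(C+T) = 4.2761
log10(P) = 8.7010 - 4.2761 = 4.4249
P = 10^4.4249 = 26601.2052 mmHg

26601.2052 mmHg


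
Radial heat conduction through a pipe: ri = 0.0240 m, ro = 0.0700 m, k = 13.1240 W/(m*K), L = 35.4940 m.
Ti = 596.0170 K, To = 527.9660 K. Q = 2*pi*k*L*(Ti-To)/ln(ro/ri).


dT = 68.0510 K
ln(ro/ri) = 1.0704
Q = 2*pi*13.1240*35.4940*68.0510 / 1.0704 = 186068.4091 W

186068.4091 W


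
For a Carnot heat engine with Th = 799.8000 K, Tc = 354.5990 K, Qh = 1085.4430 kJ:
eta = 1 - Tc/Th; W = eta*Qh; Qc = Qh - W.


eta = 1 - 354.5990/799.8000 = 0.5566
W = 0.5566 * 1085.4430 = 604.2014 kJ
Qc = 1085.4430 - 604.2014 = 481.2416 kJ

eta = 55.6640%, W = 604.2014 kJ, Qc = 481.2416 kJ


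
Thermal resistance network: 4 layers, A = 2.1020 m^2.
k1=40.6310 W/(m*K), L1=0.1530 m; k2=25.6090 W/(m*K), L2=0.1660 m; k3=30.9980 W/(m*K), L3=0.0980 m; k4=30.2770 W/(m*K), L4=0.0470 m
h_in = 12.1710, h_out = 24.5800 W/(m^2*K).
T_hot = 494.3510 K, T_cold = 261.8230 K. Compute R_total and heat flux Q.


R_conv_in = 1/(12.1710*2.1020) = 0.0391
R_1 = 0.1530/(40.6310*2.1020) = 0.0018
R_2 = 0.1660/(25.6090*2.1020) = 0.0031
R_3 = 0.0980/(30.9980*2.1020) = 0.0015
R_4 = 0.0470/(30.2770*2.1020) = 0.0007
R_conv_out = 1/(24.5800*2.1020) = 0.0194
R_total = 0.0656 K/W
Q = 232.5280 / 0.0656 = 3546.7865 W

R_total = 0.0656 K/W, Q = 3546.7865 W


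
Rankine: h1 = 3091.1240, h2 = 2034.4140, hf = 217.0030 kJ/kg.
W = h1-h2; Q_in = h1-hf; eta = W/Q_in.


W = 1056.7100 kJ/kg
Q_in = 2874.1210 kJ/kg
eta = 0.3677 = 36.7664%

eta = 36.7664%


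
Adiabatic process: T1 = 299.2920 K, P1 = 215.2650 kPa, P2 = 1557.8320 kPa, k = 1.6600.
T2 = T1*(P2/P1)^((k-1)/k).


(k-1)/k = 0.3976
(P2/P1)^exp = 2.1966
T2 = 299.2920 * 2.1966 = 657.4198 K

657.4198 K


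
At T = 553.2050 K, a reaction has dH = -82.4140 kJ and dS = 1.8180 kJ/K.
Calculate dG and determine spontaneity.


T*dS = 553.2050 * 1.8180 = 1005.7267 kJ
dG = -82.4140 - 1005.7267 = -1088.1407 kJ (spontaneous)

dG = -1088.1407 kJ, spontaneous


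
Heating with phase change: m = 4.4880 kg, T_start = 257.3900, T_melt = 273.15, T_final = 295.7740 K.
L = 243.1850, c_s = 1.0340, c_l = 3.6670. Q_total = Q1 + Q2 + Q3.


Q1 (sensible, solid) = 4.4880 * 1.0340 * 15.7600 = 73.1357 kJ
Q2 (latent) = 4.4880 * 243.1850 = 1091.4143 kJ
Q3 (sensible, liquid) = 4.4880 * 3.6670 * 22.6240 = 372.3344 kJ
Q_total = 1536.8844 kJ

1536.8844 kJ


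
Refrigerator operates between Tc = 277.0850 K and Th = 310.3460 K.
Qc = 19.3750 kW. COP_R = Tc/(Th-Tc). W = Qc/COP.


COP = 277.0850 / 33.2610 = 8.3306
W = 19.3750 / 8.3306 = 2.3258 kW

COP = 8.3306, W = 2.3258 kW


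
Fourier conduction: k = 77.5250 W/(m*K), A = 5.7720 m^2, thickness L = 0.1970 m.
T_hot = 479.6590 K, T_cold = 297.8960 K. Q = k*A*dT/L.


dT = 181.7630 K
Q = 77.5250 * 5.7720 * 181.7630 / 0.1970 = 412864.3208 W

412864.3208 W


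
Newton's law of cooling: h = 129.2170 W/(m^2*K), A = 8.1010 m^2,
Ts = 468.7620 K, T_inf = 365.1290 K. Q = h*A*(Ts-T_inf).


dT = 103.6330 K
Q = 129.2170 * 8.1010 * 103.6330 = 108481.6686 W

108481.6686 W


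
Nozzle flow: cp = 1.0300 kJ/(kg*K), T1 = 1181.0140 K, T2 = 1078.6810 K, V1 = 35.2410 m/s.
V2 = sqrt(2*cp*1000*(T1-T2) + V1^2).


dT = 102.3330 K
2*cp*1000*dT = 210805.9800
V1^2 = 1241.9281
V2 = sqrt(212047.9081) = 460.4866 m/s

460.4866 m/s


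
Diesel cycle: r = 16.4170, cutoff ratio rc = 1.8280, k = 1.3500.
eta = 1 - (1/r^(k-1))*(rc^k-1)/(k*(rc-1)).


r^(k-1) = 2.6629
rc^k = 2.2577
eta = 0.5775 = 57.7465%

57.7465%


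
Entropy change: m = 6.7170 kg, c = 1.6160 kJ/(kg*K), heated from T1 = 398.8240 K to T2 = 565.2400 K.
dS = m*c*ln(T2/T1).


T2/T1 = 1.4173
ln(T2/T1) = 0.3487
dS = 6.7170 * 1.6160 * 0.3487 = 3.7854 kJ/K

3.7854 kJ/K


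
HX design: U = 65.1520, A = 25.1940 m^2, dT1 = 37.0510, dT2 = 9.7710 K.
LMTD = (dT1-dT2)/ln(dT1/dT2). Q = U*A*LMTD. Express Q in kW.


LMTD = 20.4670 K
Q = 65.1520 * 25.1940 * 20.4670 = 33595.3619 W = 33.5954 kW

33.5954 kW


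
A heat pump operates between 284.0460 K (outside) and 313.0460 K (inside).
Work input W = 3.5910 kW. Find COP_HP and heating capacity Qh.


COP = 313.0460 / 29.0000 = 10.7947
Qh = 10.7947 * 3.5910 = 38.7637 kW

COP = 10.7947, Qh = 38.7637 kW


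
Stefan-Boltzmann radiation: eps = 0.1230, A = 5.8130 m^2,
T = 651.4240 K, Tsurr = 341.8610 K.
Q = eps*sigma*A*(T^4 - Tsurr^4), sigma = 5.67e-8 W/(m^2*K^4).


T^4 = 1.8008e+11
Tsurr^4 = 1.3658e+10
Q = 0.1230 * 5.67e-8 * 5.8130 * 1.6642e+11 = 6746.6316 W

6746.6316 W


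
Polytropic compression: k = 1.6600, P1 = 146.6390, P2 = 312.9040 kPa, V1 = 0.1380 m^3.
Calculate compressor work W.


(k-1)/k = 0.3976
(P2/P1)^exp = 1.3517
W = 2.5152 * 146.6390 * 0.1380 * (1.3517 - 1) = 17.8991 kJ

17.8991 kJ


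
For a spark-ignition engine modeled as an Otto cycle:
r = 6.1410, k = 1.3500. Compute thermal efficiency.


r^(k-1) = 1.8875
eta = 1 - 1/1.8875 = 0.4702 = 47.0195%

47.0195%


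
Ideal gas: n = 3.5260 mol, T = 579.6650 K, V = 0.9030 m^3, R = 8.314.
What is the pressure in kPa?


P = nRT/V = 3.5260 * 8.314 * 579.6650 / 0.9030
= 16992.9745 / 0.9030 = 18818.3550 Pa = 18.8184 kPa

18.8184 kPa


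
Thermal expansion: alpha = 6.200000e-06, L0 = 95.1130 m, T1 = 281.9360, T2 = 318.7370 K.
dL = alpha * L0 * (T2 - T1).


dT = 36.8010 K
dL = 6.200000e-06 * 95.1130 * 36.8010 = 0.021702 m
L_final = 95.134702 m

dL = 0.021702 m


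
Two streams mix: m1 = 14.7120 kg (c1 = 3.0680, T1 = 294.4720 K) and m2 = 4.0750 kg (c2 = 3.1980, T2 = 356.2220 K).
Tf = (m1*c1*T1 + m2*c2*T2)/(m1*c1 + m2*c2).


num = 17933.6424
den = 58.1683
Tf = 308.3063 K

308.3063 K


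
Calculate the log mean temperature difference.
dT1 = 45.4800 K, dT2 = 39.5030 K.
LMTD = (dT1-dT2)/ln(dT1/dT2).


dT1/dT2 = 1.1513
ln(dT1/dT2) = 0.1409
LMTD = 5.9770 / 0.1409 = 42.4213 K

42.4213 K


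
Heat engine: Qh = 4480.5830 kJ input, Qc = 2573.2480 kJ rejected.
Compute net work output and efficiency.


W = 4480.5830 - 2573.2480 = 1907.3350 kJ
eta = 1907.3350 / 4480.5830 = 0.4257 = 42.5689%

W = 1907.3350 kJ, eta = 42.5689%


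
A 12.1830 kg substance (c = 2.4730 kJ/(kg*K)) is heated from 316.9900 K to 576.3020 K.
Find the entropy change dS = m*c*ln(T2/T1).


T2/T1 = 1.8180
ln(T2/T1) = 0.5978
dS = 12.1830 * 2.4730 * 0.5978 = 18.0097 kJ/K

18.0097 kJ/K


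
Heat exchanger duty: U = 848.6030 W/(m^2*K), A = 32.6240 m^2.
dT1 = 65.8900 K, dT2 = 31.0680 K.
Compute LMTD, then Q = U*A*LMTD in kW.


LMTD = 46.3177 K
Q = 848.6030 * 32.6240 * 46.3177 = 1282296.1741 W = 1282.2962 kW

1282.2962 kW


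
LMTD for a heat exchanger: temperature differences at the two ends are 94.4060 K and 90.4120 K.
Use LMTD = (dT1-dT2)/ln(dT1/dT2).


dT1/dT2 = 1.0442
ln(dT1/dT2) = 0.0432
LMTD = 3.9940 / 0.0432 = 92.3946 K

92.3946 K


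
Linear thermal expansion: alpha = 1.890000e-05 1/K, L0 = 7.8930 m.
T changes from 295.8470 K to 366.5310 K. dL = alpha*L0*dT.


dT = 70.6840 K
dL = 1.890000e-05 * 7.8930 * 70.6840 = 0.010544 m
L_final = 7.903544 m

dL = 0.010544 m


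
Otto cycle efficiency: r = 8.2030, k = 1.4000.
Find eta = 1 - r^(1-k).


r^(k-1) = 2.3205
eta = 1 - 1/2.3205 = 0.5691 = 56.9066%

56.9066%


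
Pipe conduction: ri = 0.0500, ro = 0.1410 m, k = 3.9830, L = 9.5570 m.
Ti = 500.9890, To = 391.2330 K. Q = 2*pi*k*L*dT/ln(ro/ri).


dT = 109.7560 K
ln(ro/ri) = 1.0367
Q = 2*pi*3.9830*9.5570*109.7560 / 1.0367 = 25320.4536 W

25320.4536 W


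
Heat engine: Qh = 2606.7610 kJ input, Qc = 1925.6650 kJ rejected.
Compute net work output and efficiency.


W = 2606.7610 - 1925.6650 = 681.0960 kJ
eta = 681.0960 / 2606.7610 = 0.2613 = 26.1281%

W = 681.0960 kJ, eta = 26.1281%


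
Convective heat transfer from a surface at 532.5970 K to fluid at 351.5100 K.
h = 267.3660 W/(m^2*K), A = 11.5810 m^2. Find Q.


dT = 181.0870 K
Q = 267.3660 * 11.5810 * 181.0870 = 560711.5657 W

560711.5657 W


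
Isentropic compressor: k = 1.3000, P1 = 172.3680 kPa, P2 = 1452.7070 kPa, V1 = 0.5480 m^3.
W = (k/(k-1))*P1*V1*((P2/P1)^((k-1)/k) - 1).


(k-1)/k = 0.2308
(P2/P1)^exp = 1.6354
W = 4.3333 * 172.3680 * 0.5480 * (1.6354 - 1) = 260.0859 kJ

260.0859 kJ


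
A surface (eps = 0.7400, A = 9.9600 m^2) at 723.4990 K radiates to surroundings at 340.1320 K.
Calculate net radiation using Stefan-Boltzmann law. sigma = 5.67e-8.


T^4 = 2.7400e+11
Tsurr^4 = 1.3384e+10
Q = 0.7400 * 5.67e-8 * 9.9600 * 2.6062e+11 = 108912.1227 W

108912.1227 W


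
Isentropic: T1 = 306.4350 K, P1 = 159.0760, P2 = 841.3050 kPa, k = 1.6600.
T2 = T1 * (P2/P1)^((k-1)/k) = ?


(k-1)/k = 0.3976
(P2/P1)^exp = 1.9391
T2 = 306.4350 * 1.9391 = 594.2031 K

594.2031 K


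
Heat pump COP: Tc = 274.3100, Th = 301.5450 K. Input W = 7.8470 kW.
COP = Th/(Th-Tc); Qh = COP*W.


COP = 301.5450 / 27.2350 = 11.0720
Qh = 11.0720 * 7.8470 = 86.8817 kW

COP = 11.0720, Qh = 86.8817 kW


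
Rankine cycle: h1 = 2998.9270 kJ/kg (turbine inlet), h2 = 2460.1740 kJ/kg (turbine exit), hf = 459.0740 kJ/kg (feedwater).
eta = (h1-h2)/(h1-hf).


W = 538.7530 kJ/kg
Q_in = 2539.8530 kJ/kg
eta = 0.2121 = 21.2120%

eta = 21.2120%


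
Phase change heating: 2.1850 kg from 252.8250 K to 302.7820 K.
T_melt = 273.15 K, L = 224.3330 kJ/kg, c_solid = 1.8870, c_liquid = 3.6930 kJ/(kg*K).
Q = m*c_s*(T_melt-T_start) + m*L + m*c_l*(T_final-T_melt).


Q1 (sensible, solid) = 2.1850 * 1.8870 * 20.3250 = 83.8019 kJ
Q2 (latent) = 2.1850 * 224.3330 = 490.1676 kJ
Q3 (sensible, liquid) = 2.1850 * 3.6930 * 29.6320 = 239.1067 kJ
Q_total = 813.0762 kJ

813.0762 kJ


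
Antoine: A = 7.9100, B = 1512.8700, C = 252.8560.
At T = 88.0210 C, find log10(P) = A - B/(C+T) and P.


C+T = 340.8770
B/(C+T) = 4.4382
log10(P) = 7.9100 - 4.4382 = 3.4718
P = 10^3.4718 = 2963.6726 mmHg

2963.6726 mmHg


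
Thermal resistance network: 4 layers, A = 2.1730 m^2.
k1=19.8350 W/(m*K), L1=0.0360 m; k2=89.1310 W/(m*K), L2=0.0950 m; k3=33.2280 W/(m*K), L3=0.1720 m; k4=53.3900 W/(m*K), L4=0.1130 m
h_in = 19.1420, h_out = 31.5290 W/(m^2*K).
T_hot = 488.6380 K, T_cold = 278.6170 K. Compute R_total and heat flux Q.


R_conv_in = 1/(19.1420*2.1730) = 0.0240
R_1 = 0.0360/(19.8350*2.1730) = 0.0008
R_2 = 0.0950/(89.1310*2.1730) = 0.0005
R_3 = 0.1720/(33.2280*2.1730) = 0.0024
R_4 = 0.1130/(53.3900*2.1730) = 0.0010
R_conv_out = 1/(31.5290*2.1730) = 0.0146
R_total = 0.0433 K/W
Q = 210.0210 / 0.0433 = 4848.2695 W

R_total = 0.0433 K/W, Q = 4848.2695 W


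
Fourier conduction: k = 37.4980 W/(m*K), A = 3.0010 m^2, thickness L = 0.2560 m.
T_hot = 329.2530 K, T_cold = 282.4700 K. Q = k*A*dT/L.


dT = 46.7830 K
Q = 37.4980 * 3.0010 * 46.7830 / 0.2560 = 20564.6917 W

20564.6917 W


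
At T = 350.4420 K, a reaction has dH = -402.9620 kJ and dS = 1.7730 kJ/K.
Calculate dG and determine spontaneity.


T*dS = 350.4420 * 1.7730 = 621.3337 kJ
dG = -402.9620 - 621.3337 = -1024.2957 kJ (spontaneous)

dG = -1024.2957 kJ, spontaneous


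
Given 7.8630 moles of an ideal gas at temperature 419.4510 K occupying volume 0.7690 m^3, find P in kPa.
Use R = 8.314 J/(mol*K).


P = nRT/V = 7.8630 * 8.314 * 419.4510 / 0.7690
= 27420.7627 / 0.7690 = 35657.6888 Pa = 35.6577 kPa

35.6577 kPa


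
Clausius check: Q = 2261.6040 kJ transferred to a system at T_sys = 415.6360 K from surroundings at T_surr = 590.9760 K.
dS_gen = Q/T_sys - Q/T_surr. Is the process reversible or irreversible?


dS_sys = 2261.6040/415.6360 = 5.4413 kJ/K
dS_surr = -2261.6040/590.9760 = -3.8269 kJ/K
dS_gen = 5.4413 - 3.8269 = 1.6144 kJ/K (irreversible)

dS_gen = 1.6144 kJ/K, irreversible


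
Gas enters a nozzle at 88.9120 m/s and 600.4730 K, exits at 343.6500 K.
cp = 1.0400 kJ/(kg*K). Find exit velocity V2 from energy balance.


dT = 256.8230 K
2*cp*1000*dT = 534191.8400
V1^2 = 7905.3437
V2 = sqrt(542097.1837) = 736.2725 m/s

736.2725 m/s


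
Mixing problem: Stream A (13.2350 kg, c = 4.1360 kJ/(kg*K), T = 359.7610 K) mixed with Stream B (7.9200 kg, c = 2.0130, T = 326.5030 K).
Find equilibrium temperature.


num = 24898.7270
den = 70.6829
Tf = 352.2595 K

352.2595 K


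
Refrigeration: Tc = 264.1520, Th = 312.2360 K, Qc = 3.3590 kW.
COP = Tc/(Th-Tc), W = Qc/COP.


COP = 264.1520 / 48.0840 = 5.4936
W = 3.3590 / 5.4936 = 0.6114 kW

COP = 5.4936, W = 0.6114 kW


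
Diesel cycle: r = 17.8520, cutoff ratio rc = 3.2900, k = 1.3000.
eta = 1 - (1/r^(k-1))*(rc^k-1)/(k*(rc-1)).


r^(k-1) = 2.3741
rc^k = 4.7028
eta = 0.4761 = 47.6106%

47.6106%


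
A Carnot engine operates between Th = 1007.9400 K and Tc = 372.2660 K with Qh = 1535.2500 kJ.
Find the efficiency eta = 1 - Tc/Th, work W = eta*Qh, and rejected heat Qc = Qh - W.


eta = 1 - 372.2660/1007.9400 = 0.6307
W = 0.6307 * 1535.2500 = 968.2308 kJ
Qc = 1535.2500 - 968.2308 = 567.0192 kJ

eta = 63.0667%, W = 968.2308 kJ, Qc = 567.0192 kJ


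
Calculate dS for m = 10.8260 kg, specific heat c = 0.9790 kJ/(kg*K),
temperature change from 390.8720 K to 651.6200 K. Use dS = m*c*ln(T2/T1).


T2/T1 = 1.6671
ln(T2/T1) = 0.5111
dS = 10.8260 * 0.9790 * 0.5111 = 5.4168 kJ/K

5.4168 kJ/K


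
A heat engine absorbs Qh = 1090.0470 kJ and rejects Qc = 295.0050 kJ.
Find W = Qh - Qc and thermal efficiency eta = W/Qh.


W = 1090.0470 - 295.0050 = 795.0420 kJ
eta = 795.0420 / 1090.0470 = 0.7294 = 72.9365%

W = 795.0420 kJ, eta = 72.9365%


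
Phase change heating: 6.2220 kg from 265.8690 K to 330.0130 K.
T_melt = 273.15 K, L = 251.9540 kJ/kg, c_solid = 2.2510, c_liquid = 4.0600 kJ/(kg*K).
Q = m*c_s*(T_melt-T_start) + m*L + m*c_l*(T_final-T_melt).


Q1 (sensible, solid) = 6.2220 * 2.2510 * 7.2810 = 101.9757 kJ
Q2 (latent) = 6.2220 * 251.9540 = 1567.6578 kJ
Q3 (sensible, liquid) = 6.2220 * 4.0600 * 56.8630 = 1436.4344 kJ
Q_total = 3106.0679 kJ

3106.0679 kJ


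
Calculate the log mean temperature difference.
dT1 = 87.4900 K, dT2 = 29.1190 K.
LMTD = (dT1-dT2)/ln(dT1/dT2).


dT1/dT2 = 3.0046
ln(dT1/dT2) = 1.1001
LMTD = 58.3710 / 1.1001 = 53.0581 K

53.0581 K


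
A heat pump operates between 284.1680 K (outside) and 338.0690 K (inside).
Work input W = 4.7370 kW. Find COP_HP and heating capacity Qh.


COP = 338.0690 / 53.9010 = 6.2720
Qh = 6.2720 * 4.7370 = 29.7106 kW

COP = 6.2720, Qh = 29.7106 kW


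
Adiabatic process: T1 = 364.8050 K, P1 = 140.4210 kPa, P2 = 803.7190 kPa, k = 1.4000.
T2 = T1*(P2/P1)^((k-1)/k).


(k-1)/k = 0.2857
(P2/P1)^exp = 1.6462
T2 = 364.8050 * 1.6462 = 600.5353 K

600.5353 K


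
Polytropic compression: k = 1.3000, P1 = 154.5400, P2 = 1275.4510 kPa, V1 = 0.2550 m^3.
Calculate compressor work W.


(k-1)/k = 0.2308
(P2/P1)^exp = 1.6275
W = 4.3333 * 154.5400 * 0.2550 * (1.6275 - 1) = 107.1608 kJ

107.1608 kJ


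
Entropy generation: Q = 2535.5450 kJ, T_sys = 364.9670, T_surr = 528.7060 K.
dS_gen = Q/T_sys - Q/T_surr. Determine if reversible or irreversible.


dS_sys = 2535.5450/364.9670 = 6.9473 kJ/K
dS_surr = -2535.5450/528.7060 = -4.7958 kJ/K
dS_gen = 6.9473 - 4.7958 = 2.1516 kJ/K (irreversible)

dS_gen = 2.1516 kJ/K, irreversible


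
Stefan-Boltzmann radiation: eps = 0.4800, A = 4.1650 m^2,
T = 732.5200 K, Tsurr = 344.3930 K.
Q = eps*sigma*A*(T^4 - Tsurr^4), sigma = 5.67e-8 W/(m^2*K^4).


T^4 = 2.8792e+11
Tsurr^4 = 1.4068e+10
Q = 0.4800 * 5.67e-8 * 4.1650 * 2.7386e+11 = 31042.9097 W

31042.9097 W


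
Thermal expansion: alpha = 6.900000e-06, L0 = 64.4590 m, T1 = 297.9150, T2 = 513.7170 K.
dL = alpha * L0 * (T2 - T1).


dT = 215.8020 K
dL = 6.900000e-06 * 64.4590 * 215.8020 = 0.095982 m
L_final = 64.554982 m

dL = 0.095982 m


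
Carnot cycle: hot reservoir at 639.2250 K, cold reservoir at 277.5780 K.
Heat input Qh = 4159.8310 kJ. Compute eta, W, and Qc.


eta = 1 - 277.5780/639.2250 = 0.5658
W = 0.5658 * 4159.8310 = 2353.4599 kJ
Qc = 4159.8310 - 2353.4599 = 1806.3711 kJ

eta = 56.5759%, W = 2353.4599 kJ, Qc = 1806.3711 kJ


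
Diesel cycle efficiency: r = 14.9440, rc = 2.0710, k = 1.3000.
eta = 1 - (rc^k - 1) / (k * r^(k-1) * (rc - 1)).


r^(k-1) = 2.2508
rc^k = 2.5765
eta = 0.4969 = 49.6931%

49.6931%


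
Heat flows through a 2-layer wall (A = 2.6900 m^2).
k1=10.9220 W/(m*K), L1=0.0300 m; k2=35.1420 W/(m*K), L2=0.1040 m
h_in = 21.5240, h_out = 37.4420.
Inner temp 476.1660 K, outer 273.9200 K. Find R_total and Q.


R_conv_in = 1/(21.5240*2.6900) = 0.0173
R_1 = 0.0300/(10.9220*2.6900) = 0.0010
R_2 = 0.1040/(35.1420*2.6900) = 0.0011
R_conv_out = 1/(37.4420*2.6900) = 0.0099
R_total = 0.0293 K/W
Q = 202.2460 / 0.0293 = 6897.6132 W

R_total = 0.0293 K/W, Q = 6897.6132 W


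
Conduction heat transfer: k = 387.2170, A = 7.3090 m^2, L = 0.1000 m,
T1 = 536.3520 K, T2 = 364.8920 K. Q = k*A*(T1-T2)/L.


dT = 171.4600 K
Q = 387.2170 * 7.3090 * 171.4600 / 0.1000 = 4852607.8583 W

4852607.8583 W


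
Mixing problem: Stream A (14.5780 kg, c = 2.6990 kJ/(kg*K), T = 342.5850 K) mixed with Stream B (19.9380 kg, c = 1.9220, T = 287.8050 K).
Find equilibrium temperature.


num = 24508.2852
den = 77.6669
Tf = 315.5565 K

315.5565 K


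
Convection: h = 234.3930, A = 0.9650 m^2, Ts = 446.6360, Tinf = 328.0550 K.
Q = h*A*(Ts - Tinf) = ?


dT = 118.5810 K
Q = 234.3930 * 0.9650 * 118.5810 = 26821.7469 W

26821.7469 W


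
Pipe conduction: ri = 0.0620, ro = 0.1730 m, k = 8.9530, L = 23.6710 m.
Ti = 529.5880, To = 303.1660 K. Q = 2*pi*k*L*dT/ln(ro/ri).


dT = 226.4220 K
ln(ro/ri) = 1.0262
Q = 2*pi*8.9530*23.6710*226.4220 / 1.0262 = 293812.1694 W

293812.1694 W


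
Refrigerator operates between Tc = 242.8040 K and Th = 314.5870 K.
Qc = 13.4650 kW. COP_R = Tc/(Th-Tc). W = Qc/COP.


COP = 242.8040 / 71.7830 = 3.3825
W = 13.4650 / 3.3825 = 3.9808 kW

COP = 3.3825, W = 3.9808 kW


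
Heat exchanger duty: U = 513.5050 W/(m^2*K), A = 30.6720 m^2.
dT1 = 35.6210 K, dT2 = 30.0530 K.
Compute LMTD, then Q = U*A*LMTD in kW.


LMTD = 32.7582 K
Q = 513.5050 * 30.6720 * 32.7582 = 515948.5684 W = 515.9486 kW

515.9486 kW


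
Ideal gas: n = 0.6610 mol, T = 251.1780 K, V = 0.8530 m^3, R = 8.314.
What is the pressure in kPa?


P = nRT/V = 0.6610 * 8.314 * 251.1780 / 0.8530
= 1380.3623 / 0.8530 = 1618.2442 Pa = 1.6182 kPa

1.6182 kPa


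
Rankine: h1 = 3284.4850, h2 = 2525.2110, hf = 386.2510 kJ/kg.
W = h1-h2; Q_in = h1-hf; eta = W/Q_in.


W = 759.2740 kJ/kg
Q_in = 2898.2340 kJ/kg
eta = 0.2620 = 26.1978%

eta = 26.1978%


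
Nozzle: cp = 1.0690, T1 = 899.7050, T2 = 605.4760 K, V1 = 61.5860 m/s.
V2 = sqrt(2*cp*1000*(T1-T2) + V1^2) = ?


dT = 294.2290 K
2*cp*1000*dT = 629061.6020
V1^2 = 3792.8354
V2 = sqrt(632854.4374) = 795.5215 m/s

795.5215 m/s


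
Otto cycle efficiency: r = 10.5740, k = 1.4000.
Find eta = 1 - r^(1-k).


r^(k-1) = 2.5686
eta = 1 - 1/2.5686 = 0.6107 = 61.0682%

61.0682%


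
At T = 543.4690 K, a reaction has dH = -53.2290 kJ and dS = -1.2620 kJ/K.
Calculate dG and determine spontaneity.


T*dS = 543.4690 * -1.2620 = -685.8579 kJ
dG = -53.2290 + 685.8579 = 632.6289 kJ (non-spontaneous)

dG = 632.6289 kJ, non-spontaneous


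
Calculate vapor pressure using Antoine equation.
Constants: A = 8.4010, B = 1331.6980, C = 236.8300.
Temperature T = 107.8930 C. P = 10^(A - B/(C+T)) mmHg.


C+T = 344.7230
B/(C+T) = 3.8631
log10(P) = 8.4010 - 3.8631 = 4.5379
P = 10^4.5379 = 34506.7552 mmHg

34506.7552 mmHg


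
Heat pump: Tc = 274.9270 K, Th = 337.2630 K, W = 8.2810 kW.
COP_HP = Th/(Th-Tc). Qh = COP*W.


COP = 337.2630 / 62.3360 = 5.4104
Qh = 5.4104 * 8.2810 = 44.8036 kW

COP = 5.4104, Qh = 44.8036 kW


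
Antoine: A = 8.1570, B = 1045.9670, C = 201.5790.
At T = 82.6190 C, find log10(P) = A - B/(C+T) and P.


C+T = 284.1980
B/(C+T) = 3.6804
log10(P) = 8.1570 - 3.6804 = 4.4766
P = 10^4.4766 = 29962.8783 mmHg

29962.8783 mmHg


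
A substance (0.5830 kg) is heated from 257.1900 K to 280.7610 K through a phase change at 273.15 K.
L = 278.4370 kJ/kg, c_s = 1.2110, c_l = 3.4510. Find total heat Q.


Q1 (sensible, solid) = 0.5830 * 1.2110 * 15.9600 = 11.2680 kJ
Q2 (latent) = 0.5830 * 278.4370 = 162.3288 kJ
Q3 (sensible, liquid) = 0.5830 * 3.4510 * 7.6110 = 15.3128 kJ
Q_total = 188.9096 kJ

188.9096 kJ


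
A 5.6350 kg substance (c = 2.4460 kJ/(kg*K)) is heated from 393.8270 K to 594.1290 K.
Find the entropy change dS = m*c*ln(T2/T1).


T2/T1 = 1.5086
ln(T2/T1) = 0.4112
dS = 5.6350 * 2.4460 * 0.4112 = 5.6674 kJ/K

5.6674 kJ/K


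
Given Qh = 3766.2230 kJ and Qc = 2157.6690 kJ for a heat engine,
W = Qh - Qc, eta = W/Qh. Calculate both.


W = 3766.2230 - 2157.6690 = 1608.5540 kJ
eta = 1608.5540 / 3766.2230 = 0.4271 = 42.7100%

W = 1608.5540 kJ, eta = 42.7100%


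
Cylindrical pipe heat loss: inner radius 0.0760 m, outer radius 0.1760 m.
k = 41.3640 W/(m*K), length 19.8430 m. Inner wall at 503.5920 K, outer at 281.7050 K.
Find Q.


dT = 221.8870 K
ln(ro/ri) = 0.8398
Q = 2*pi*41.3640*19.8430*221.8870 / 0.8398 = 1362671.7027 W

1362671.7027 W


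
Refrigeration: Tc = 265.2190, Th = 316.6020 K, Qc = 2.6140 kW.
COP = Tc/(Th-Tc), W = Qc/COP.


COP = 265.2190 / 51.3830 = 5.1616
W = 2.6140 / 5.1616 = 0.5064 kW

COP = 5.1616, W = 0.5064 kW


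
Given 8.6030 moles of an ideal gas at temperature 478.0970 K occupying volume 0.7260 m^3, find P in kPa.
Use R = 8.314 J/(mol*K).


P = nRT/V = 8.6030 * 8.314 * 478.0970 / 0.7260
= 34196.0514 / 0.7260 = 47101.9992 Pa = 47.1020 kPa

47.1020 kPa


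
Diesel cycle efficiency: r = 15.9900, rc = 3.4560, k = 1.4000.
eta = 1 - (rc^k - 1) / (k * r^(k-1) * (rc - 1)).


r^(k-1) = 3.0307
rc^k = 5.6755
eta = 0.5513 = 55.1326%

55.1326%


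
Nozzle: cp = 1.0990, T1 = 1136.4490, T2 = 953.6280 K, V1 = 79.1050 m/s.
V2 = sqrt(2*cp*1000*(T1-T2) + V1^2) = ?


dT = 182.8210 K
2*cp*1000*dT = 401840.5580
V1^2 = 6257.6010
V2 = sqrt(408098.1590) = 638.8256 m/s

638.8256 m/s


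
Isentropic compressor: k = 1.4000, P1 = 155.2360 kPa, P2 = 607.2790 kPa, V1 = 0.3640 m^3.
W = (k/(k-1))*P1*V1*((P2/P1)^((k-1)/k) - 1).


(k-1)/k = 0.2857
(P2/P1)^exp = 1.4766
W = 3.5000 * 155.2360 * 0.3640 * (1.4766 - 1) = 94.2528 kJ

94.2528 kJ


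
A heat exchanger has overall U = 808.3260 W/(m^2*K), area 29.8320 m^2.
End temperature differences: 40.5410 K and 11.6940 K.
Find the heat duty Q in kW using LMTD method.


LMTD = 23.2031 K
Q = 808.3260 * 29.8320 * 23.2031 = 559519.6274 W = 559.5196 kW

559.5196 kW


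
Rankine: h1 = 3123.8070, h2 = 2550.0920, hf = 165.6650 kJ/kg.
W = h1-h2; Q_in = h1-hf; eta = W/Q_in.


W = 573.7150 kJ/kg
Q_in = 2958.1420 kJ/kg
eta = 0.1939 = 19.3944%

eta = 19.3944%


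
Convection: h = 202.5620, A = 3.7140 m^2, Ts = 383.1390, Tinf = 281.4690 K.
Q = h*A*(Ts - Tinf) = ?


dT = 101.6700 K
Q = 202.5620 * 3.7140 * 101.6700 = 76487.8933 W

76487.8933 W


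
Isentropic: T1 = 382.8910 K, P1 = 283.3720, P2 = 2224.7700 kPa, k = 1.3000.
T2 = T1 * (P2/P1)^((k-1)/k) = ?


(k-1)/k = 0.2308
(P2/P1)^exp = 1.6089
T2 = 382.8910 * 1.6089 = 616.0232 K

616.0232 K


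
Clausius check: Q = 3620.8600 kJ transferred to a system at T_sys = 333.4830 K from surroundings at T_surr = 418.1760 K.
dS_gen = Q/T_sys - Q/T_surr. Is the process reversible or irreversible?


dS_sys = 3620.8600/333.4830 = 10.8577 kJ/K
dS_surr = -3620.8600/418.1760 = -8.6587 kJ/K
dS_gen = 10.8577 - 8.6587 = 2.1990 kJ/K (irreversible)

dS_gen = 2.1990 kJ/K, irreversible


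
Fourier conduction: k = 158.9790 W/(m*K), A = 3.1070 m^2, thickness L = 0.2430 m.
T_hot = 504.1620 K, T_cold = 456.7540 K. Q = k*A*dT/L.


dT = 47.4080 K
Q = 158.9790 * 3.1070 * 47.4080 / 0.2430 = 96366.5641 W

96366.5641 W


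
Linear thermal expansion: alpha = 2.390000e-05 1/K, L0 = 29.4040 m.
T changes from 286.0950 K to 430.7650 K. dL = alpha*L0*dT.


dT = 144.6700 K
dL = 2.390000e-05 * 29.4040 * 144.6700 = 0.101668 m
L_final = 29.505668 m

dL = 0.101668 m


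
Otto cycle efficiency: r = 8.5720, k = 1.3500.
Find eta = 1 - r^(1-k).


r^(k-1) = 2.1212
eta = 1 - 1/2.1212 = 0.5286 = 52.8566%

52.8566%


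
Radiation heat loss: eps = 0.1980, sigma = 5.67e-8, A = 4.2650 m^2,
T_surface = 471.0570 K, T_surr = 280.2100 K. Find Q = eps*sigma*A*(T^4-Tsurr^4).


T^4 = 4.9237e+10
Tsurr^4 = 6.1650e+09
Q = 0.1980 * 5.67e-8 * 4.2650 * 4.3072e+10 = 2062.3611 W

2062.3611 W


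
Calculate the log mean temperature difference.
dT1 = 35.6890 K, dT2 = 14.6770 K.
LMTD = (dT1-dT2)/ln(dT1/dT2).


dT1/dT2 = 2.4316
ln(dT1/dT2) = 0.8886
LMTD = 21.0120 / 0.8886 = 23.6472 K

23.6472 K


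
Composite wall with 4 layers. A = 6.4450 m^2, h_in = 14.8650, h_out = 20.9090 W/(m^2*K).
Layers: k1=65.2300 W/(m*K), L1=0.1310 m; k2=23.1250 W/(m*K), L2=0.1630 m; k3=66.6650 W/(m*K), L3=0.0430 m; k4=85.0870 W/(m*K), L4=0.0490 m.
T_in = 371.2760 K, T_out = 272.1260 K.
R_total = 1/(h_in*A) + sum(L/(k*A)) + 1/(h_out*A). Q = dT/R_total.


R_conv_in = 1/(14.8650*6.4450) = 0.0104
R_1 = 0.1310/(65.2300*6.4450) = 0.0003
R_2 = 0.1630/(23.1250*6.4450) = 0.0011
R_3 = 0.0430/(66.6650*6.4450) = 0.0001
R_4 = 0.0490/(85.0870*6.4450) = 8.9353e-05
R_conv_out = 1/(20.9090*6.4450) = 0.0074
R_total = 0.0195 K/W
Q = 99.1500 / 0.0195 = 5096.8331 W

R_total = 0.0195 K/W, Q = 5096.8331 W


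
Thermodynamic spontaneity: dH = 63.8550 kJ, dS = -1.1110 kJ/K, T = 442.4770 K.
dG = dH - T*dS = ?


T*dS = 442.4770 * -1.1110 = -491.5919 kJ
dG = 63.8550 + 491.5919 = 555.4469 kJ (non-spontaneous)

dG = 555.4469 kJ, non-spontaneous


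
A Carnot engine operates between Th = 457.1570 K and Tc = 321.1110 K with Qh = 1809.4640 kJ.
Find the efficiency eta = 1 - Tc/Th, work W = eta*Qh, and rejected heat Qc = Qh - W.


eta = 1 - 321.1110/457.1570 = 0.2976
W = 0.2976 * 1809.4640 = 538.4810 kJ
Qc = 1809.4640 - 538.4810 = 1270.9830 kJ

eta = 29.7591%, W = 538.4810 kJ, Qc = 1270.9830 kJ


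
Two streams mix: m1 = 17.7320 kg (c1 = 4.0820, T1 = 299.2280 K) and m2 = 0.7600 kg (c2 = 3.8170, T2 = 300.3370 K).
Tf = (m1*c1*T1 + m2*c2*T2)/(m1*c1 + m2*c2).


num = 22529.9819
den = 75.2829
Tf = 299.2707 K

299.2707 K


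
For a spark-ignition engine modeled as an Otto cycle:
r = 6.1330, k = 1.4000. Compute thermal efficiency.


r^(k-1) = 2.0657
eta = 1 - 1/2.0657 = 0.5159 = 51.5905%

51.5905%


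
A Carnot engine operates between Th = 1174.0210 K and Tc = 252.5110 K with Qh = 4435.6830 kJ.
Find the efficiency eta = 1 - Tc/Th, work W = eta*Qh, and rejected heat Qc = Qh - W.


eta = 1 - 252.5110/1174.0210 = 0.7849
W = 0.7849 * 4435.6830 = 3481.6466 kJ
Qc = 4435.6830 - 3481.6466 = 954.0364 kJ

eta = 78.4918%, W = 3481.6466 kJ, Qc = 954.0364 kJ


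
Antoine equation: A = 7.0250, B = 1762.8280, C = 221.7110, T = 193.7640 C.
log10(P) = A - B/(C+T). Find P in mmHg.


C+T = 415.4750
B/(C+T) = 4.2429
log10(P) = 7.0250 - 4.2429 = 2.7821
P = 10^2.7821 = 605.4497 mmHg

605.4497 mmHg


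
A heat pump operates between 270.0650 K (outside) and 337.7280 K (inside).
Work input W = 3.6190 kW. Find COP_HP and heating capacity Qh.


COP = 337.7280 / 67.6630 = 4.9913
Qh = 4.9913 * 3.6190 = 18.0636 kW

COP = 4.9913, Qh = 18.0636 kW


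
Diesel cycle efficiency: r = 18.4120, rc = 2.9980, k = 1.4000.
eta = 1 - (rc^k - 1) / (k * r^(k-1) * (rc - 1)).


r^(k-1) = 3.2066
rc^k = 4.6512
eta = 0.5929 = 59.2928%

59.2928%


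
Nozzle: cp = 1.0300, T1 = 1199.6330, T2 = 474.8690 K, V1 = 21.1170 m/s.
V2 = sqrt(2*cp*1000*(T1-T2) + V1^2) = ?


dT = 724.7640 K
2*cp*1000*dT = 1493013.8400
V1^2 = 445.9277
V2 = sqrt(1493459.7677) = 1222.0719 m/s

1222.0719 m/s


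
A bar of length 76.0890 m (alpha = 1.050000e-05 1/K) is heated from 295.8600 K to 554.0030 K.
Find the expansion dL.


dT = 258.1430 K
dL = 1.050000e-05 * 76.0890 * 258.1430 = 0.206239 m
L_final = 76.295239 m

dL = 0.206239 m


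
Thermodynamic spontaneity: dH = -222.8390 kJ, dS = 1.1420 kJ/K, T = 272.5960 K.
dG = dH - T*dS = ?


T*dS = 272.5960 * 1.1420 = 311.3046 kJ
dG = -222.8390 - 311.3046 = -534.1436 kJ (spontaneous)

dG = -534.1436 kJ, spontaneous


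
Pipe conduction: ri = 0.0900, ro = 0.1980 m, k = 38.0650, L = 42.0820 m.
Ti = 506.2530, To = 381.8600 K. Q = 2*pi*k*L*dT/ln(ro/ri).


dT = 124.3930 K
ln(ro/ri) = 0.7885
Q = 2*pi*38.0650*42.0820*124.3930 / 0.7885 = 1587887.7733 W

1587887.7733 W


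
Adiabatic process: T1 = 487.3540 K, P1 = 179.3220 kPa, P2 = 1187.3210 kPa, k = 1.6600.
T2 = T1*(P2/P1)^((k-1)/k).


(k-1)/k = 0.3976
(P2/P1)^exp = 2.1203
T2 = 487.3540 * 2.1203 = 1033.3328 K

1033.3328 K


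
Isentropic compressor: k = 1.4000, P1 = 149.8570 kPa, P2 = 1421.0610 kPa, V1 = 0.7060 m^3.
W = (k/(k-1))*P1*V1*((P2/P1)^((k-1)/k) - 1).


(k-1)/k = 0.2857
(P2/P1)^exp = 1.9016
W = 3.5000 * 149.8570 * 0.7060 * (1.9016 - 1) = 333.8681 kJ

333.8681 kJ


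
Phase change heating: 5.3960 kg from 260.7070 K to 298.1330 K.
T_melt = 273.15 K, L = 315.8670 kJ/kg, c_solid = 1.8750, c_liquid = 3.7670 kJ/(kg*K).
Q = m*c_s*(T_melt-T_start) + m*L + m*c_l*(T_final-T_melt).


Q1 (sensible, solid) = 5.3960 * 1.8750 * 12.4430 = 125.8921 kJ
Q2 (latent) = 5.3960 * 315.8670 = 1704.4183 kJ
Q3 (sensible, liquid) = 5.3960 * 3.7670 * 24.9830 = 507.8227 kJ
Q_total = 2338.1331 kJ

2338.1331 kJ


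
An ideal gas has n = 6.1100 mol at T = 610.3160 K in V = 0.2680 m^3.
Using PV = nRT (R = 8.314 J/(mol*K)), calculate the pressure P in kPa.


P = nRT/V = 6.1100 * 8.314 * 610.3160 / 0.2680
= 31003.1617 / 0.2680 = 115683.4393 Pa = 115.6834 kPa

115.6834 kPa


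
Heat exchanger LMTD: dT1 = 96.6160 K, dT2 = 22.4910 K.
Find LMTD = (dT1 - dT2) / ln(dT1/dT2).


dT1/dT2 = 4.2958
ln(dT1/dT2) = 1.4576
LMTD = 74.1250 / 1.4576 = 50.8531 K

50.8531 K


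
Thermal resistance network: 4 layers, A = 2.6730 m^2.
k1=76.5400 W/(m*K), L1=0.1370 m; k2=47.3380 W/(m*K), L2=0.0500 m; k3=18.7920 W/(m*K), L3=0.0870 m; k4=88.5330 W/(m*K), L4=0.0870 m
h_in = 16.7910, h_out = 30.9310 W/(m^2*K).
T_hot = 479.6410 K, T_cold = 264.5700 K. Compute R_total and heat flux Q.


R_conv_in = 1/(16.7910*2.6730) = 0.0223
R_1 = 0.1370/(76.5400*2.6730) = 0.0007
R_2 = 0.0500/(47.3380*2.6730) = 0.0004
R_3 = 0.0870/(18.7920*2.6730) = 0.0017
R_4 = 0.0870/(88.5330*2.6730) = 0.0004
R_conv_out = 1/(30.9310*2.6730) = 0.0121
R_total = 0.0375 K/W
Q = 215.0710 / 0.0375 = 5729.1281 W

R_total = 0.0375 K/W, Q = 5729.1281 W


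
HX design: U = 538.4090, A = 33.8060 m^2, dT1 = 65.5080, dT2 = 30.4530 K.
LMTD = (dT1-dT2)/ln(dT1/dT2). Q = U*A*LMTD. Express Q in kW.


LMTD = 45.7644 K
Q = 538.4090 * 33.8060 * 45.7644 = 832979.3572 W = 832.9794 kW

832.9794 kW


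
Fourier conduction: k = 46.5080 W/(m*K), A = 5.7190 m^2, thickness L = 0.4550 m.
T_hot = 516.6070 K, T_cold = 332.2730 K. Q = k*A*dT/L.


dT = 184.3340 K
Q = 46.5080 * 5.7190 * 184.3340 / 0.4550 = 107756.0867 W

107756.0867 W


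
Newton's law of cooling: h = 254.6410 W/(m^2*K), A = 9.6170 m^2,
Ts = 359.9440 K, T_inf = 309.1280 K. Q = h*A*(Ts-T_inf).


dT = 50.8160 K
Q = 254.6410 * 9.6170 * 50.8160 = 124442.4130 W

124442.4130 W


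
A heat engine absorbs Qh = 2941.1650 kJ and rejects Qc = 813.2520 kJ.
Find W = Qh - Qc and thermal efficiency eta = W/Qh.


W = 2941.1650 - 813.2520 = 2127.9130 kJ
eta = 2127.9130 / 2941.1650 = 0.7235 = 72.3493%

W = 2127.9130 kJ, eta = 72.3493%


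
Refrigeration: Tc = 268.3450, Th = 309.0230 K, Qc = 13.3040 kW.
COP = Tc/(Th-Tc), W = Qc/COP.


COP = 268.3450 / 40.6780 = 6.5968
W = 13.3040 / 6.5968 = 2.0167 kW

COP = 6.5968, W = 2.0167 kW


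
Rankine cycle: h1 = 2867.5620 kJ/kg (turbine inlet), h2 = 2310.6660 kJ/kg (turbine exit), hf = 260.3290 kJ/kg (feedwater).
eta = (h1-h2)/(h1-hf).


W = 556.8960 kJ/kg
Q_in = 2607.2330 kJ/kg
eta = 0.2136 = 21.3597%

eta = 21.3597%


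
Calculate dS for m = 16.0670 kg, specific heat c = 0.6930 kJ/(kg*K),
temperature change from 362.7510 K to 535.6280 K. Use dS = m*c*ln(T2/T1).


T2/T1 = 1.4766
ln(T2/T1) = 0.3897
dS = 16.0670 * 0.6930 * 0.3897 = 4.3393 kJ/K

4.3393 kJ/K


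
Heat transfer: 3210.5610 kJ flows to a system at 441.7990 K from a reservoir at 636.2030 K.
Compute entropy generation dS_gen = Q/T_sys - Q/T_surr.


dS_sys = 3210.5610/441.7990 = 7.2670 kJ/K
dS_surr = -3210.5610/636.2030 = -5.0464 kJ/K
dS_gen = 7.2670 - 5.0464 = 2.2206 kJ/K (irreversible)

dS_gen = 2.2206 kJ/K, irreversible


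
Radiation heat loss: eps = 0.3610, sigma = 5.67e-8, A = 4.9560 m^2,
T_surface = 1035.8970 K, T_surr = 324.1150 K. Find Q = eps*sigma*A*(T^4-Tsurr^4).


T^4 = 1.1515e+12
Tsurr^4 = 1.1036e+10
Q = 0.3610 * 5.67e-8 * 4.9560 * 1.1405e+12 = 115692.6231 W

115692.6231 W


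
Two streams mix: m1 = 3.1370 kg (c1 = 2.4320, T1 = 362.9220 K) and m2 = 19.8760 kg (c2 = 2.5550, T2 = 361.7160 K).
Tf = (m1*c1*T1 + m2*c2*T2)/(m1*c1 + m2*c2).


num = 21137.8875
den = 58.4124
Tf = 361.8735 K

361.8735 K
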